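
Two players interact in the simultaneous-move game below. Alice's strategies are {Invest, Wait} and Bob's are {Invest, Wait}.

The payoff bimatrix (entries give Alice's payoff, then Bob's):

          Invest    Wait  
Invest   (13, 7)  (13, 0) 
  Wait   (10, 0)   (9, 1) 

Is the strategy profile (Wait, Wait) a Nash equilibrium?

No

At (Wait, Wait), Alice earns 9; switching to Invest would give 13, so Alice would deviate.
Bob earns 1; switching to Invest would give 0, so Bob has no profitable deviation.
Since at least one player can profitably deviate, this is not a Nash equilibrium.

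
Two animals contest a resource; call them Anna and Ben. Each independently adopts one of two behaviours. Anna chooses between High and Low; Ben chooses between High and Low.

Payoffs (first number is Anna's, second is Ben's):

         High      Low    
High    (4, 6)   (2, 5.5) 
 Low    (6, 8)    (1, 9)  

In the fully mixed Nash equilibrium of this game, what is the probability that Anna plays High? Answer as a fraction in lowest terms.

Let p be the probability that Anna plays High. In a completely mixed equilibrium, Ben must be indifferent between High and Low.
Ben's expected payoff from High is 6p + 8(1−p); from Low it is 5.5p + 9(1−p).
Setting these equal: −2p + 8 = −3.5p + 9, so p = 2/3.

2/3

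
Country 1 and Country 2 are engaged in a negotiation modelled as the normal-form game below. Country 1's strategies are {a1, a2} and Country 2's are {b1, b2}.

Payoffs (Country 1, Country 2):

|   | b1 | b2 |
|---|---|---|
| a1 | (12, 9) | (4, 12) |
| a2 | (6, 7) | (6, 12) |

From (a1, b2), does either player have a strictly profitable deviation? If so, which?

Country 1

Country 1 at (a1, b2) earns 4; deviating to a2 yields 6 — a strict improvement.
Country 2 earns 12; deviating to b1 yields 9 — not better.
Only Country 1 has a strictly profitable deviation.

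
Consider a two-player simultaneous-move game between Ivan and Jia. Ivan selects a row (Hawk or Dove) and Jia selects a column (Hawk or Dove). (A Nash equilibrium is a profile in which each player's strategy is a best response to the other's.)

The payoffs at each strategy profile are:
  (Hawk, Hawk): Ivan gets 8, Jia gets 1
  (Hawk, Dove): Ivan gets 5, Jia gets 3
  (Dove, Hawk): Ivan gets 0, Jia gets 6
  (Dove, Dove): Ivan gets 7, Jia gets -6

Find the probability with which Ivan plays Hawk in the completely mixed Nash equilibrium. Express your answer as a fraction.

Let p be the probability that Ivan plays Hawk. In a completely mixed equilibrium, Jia must be indifferent between Hawk and Dove.
Jia's expected payoff from Hawk is p + 6(1−p); from Dove it is 3p − 6(1−p).
Setting these equal: −5p + 6 = 9p − 6, so p = 6/7.

6/7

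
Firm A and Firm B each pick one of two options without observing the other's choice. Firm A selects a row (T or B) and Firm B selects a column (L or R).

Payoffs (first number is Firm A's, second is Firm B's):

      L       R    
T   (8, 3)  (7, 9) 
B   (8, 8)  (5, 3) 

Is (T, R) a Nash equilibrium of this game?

Yes

At (T, R), Firm A earns 7; switching to B would give 5, so Firm A has no profitable deviation.
Firm B earns 9; switching to L would give 3, so Firm B has no profitable deviation.
Neither player can gain by a unilateral deviation, so this profile is a Nash equilibrium.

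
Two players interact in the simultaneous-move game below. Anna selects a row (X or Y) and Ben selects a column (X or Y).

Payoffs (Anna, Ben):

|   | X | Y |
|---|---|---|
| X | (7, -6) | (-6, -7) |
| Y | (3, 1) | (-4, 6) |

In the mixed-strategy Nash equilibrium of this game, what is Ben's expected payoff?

First find p, the probability Anna plays X, from Ben's indifference between X and Y: −6p + (1−p) = −7p + 6(1−p), giving p = 5/6.
Since Ben is indifferent in equilibrium, Ben's expected payoff equals the payoff from either column against (5/6, 1/6). Using X: −6(5/6) + (1/6) = -29/6.

-29/6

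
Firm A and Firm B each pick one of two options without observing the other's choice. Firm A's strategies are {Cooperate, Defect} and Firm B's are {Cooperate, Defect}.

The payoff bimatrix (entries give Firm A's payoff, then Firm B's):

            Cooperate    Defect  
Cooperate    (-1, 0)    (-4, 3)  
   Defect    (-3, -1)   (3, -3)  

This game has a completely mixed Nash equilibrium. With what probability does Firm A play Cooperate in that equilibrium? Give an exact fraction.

2/5

Let r be the probability that Firm A plays Cooperate. In a completely mixed equilibrium, Firm B must be indifferent between Cooperate and Defect.
Firm B's expected payoff from Cooperate is −(1−r); from Defect it is 3r − 3(1−r).
Setting these equal: r − 1 = 6r − 3, so r = 2/5.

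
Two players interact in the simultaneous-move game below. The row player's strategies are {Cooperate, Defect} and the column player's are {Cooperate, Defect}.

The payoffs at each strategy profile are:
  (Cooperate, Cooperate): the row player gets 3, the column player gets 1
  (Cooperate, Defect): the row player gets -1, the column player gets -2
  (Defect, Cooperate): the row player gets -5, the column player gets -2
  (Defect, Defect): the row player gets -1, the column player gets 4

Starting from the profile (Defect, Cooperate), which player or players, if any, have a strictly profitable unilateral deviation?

Both

The row player at (Defect, Cooperate) earns -5; deviating to Cooperate yields 3 — a strict improvement.
The column player earns -2; deviating to Defect yields 4 — a strict improvement.
Both the row player and the column player have strictly profitable deviations.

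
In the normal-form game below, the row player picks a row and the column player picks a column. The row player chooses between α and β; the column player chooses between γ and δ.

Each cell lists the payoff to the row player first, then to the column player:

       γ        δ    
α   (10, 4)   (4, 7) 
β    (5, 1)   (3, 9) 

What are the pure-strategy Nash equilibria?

(α, δ)

(α, γ): the column player prefers δ (7 > 4) — not an equilibrium.
(α, δ): the row player gets 4 ≥ 3 from β, and the column player gets 7 ≥ 4 from γ — Nash equilibrium.
(β, γ): the row player prefers α (10 > 5); the column player prefers δ (9 > 1) — not an equilibrium.
(β, δ): the row player prefers α (4 > 3) — not an equilibrium.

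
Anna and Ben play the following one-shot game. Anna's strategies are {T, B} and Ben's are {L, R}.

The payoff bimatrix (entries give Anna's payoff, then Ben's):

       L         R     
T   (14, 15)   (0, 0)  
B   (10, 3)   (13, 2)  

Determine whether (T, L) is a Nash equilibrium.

At (T, L), Anna earns 14; switching to B would give 10, so Anna has no profitable deviation.
Ben earns 15; switching to R would give 0, so Ben has no profitable deviation.
Neither player can gain by a unilateral deviation, so this profile is a Nash equilibrium.

Yes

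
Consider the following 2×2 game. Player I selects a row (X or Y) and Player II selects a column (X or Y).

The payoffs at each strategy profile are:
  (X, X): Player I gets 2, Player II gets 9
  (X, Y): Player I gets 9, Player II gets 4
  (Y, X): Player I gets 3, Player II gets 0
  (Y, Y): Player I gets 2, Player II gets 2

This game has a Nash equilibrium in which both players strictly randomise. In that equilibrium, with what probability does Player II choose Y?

Let q be the probability that Player II plays X. In a completely mixed equilibrium, Player I must be indifferent between X and Y.
Player I's expected payoff from X is 2q + 9(1−q); from Y it is 3q + 2(1−q).
Setting these equal: −7q + 9 = q + 2, so q = 7/8.
Therefore Player II plays Y with probability 1 − 7/8 = 1/8.

1/8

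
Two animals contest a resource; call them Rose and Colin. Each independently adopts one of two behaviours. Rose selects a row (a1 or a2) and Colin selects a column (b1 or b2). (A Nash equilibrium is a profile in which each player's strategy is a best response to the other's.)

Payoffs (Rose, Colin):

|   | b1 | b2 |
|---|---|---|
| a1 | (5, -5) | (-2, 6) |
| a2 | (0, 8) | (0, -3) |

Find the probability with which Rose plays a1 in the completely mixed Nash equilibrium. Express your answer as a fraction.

1/2

Let p be the probability that Rose plays a1. In a completely mixed equilibrium, Colin must be indifferent between b1 and b2.
Colin's expected payoff from b1 is −5p + 8(1−p); from b2 it is 6p − 3(1−p).
Setting these equal: −13p + 8 = 9p − 3, so p = 1/2.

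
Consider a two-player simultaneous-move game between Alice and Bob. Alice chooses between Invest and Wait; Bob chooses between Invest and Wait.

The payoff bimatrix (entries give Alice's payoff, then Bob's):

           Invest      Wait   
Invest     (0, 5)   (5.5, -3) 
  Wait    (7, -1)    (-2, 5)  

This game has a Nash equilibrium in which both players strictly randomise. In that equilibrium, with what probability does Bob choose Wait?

Let c be the probability that Bob plays Invest. In a completely mixed equilibrium, Alice must be indifferent between Invest and Wait.
Alice's expected payoff from Invest is 5.5(1−c); from Wait it is 7c − 2(1−c).
Setting these equal: −5.5c + 5.5 = 9c − 2, so c = 15/29.
Therefore Bob plays Wait with probability 1 − 15/29 = 14/29.

14/29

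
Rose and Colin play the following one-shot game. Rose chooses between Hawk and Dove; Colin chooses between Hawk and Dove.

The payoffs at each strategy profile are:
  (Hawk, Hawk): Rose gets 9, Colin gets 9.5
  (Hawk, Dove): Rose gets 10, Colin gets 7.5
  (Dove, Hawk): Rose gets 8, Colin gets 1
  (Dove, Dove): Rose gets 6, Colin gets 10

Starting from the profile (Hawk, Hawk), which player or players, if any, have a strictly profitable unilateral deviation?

Rose at (Hawk, Hawk) earns 9; deviating to Dove yields 8 — not better.
Colin earns 9.5; deviating to Dove yields 7.5 — not better.
Neither player can strictly improve; the profile is a Nash equilibrium.

Neither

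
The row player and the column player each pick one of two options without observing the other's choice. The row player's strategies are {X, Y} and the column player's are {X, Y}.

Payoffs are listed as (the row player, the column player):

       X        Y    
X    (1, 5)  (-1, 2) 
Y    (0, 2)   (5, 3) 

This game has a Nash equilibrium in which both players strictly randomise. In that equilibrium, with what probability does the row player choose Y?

3/4

Let r be the probability that the row player plays X. In a completely mixed equilibrium, the column player must be indifferent between X and Y.
The column player's expected payoff from X is 5r + 2(1−r); from Y it is 2r + 3(1−r).
Setting these equal: 3r + 2 = −r + 3, so r = 1/4.
Therefore the row player plays Y with probability 1 − 1/4 = 3/4.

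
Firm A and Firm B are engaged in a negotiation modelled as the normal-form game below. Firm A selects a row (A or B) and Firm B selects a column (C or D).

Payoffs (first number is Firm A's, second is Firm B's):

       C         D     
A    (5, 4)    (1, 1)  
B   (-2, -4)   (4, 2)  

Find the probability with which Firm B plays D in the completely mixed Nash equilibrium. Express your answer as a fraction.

7/10

Let c be the probability that Firm B plays C. In a completely mixed equilibrium, Firm A must be indifferent between A and B.
Firm A's expected payoff from A is 5c + (1−c); from B it is −2c + 4(1−c).
Setting these equal: 4c + 1 = −6c + 4, so c = 3/10.
Therefore Firm B plays D with probability 1 − 3/10 = 7/10.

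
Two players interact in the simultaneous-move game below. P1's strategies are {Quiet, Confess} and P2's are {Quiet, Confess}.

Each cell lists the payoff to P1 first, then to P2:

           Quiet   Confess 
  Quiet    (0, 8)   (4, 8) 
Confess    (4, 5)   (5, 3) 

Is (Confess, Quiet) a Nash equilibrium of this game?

Yes

At (Confess, Quiet), P1 earns 4; switching to Quiet would give 0, so P1 has no profitable deviation.
P2 earns 5; switching to Confess would give 3, so P2 has no profitable deviation.
Neither player can gain by a unilateral deviation, so this profile is a Nash equilibrium.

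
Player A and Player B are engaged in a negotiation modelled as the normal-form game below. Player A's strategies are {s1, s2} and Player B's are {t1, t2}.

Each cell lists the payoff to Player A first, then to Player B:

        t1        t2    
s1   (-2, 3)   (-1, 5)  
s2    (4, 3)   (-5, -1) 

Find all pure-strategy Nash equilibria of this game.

(s1, t1): Player A prefers s2 (4 > -2); Player B prefers t2 (5 > 3) — not an equilibrium.
(s1, t2): Player A gets -1 ≥ -5 from s2, and Player B gets 5 ≥ 3 from t1 — Nash equilibrium.
(s2, t1): Player A gets 4 ≥ -2 from s1, and Player B gets 3 ≥ -1 from t2 — Nash equilibrium.
(s2, t2): Player A prefers s1 (-1 > -5); Player B prefers t1 (3 > -1) — not an equilibrium.

(s1, t2) and (s2, t1)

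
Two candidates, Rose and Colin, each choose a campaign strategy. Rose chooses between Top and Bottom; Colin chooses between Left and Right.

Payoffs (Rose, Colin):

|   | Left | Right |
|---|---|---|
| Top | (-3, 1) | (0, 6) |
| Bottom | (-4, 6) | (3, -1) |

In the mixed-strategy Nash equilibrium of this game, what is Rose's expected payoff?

-9/4

First find q, the probability Colin plays Left, from Rose's indifference between Top and Bottom: −3q = −4q + 3(1−q), giving q = 3/4.
Since Rose is indifferent in equilibrium, Rose's expected payoff equals the payoff from either row against (3/4, 1/4). Using Top: −3(3/4) = -9/4.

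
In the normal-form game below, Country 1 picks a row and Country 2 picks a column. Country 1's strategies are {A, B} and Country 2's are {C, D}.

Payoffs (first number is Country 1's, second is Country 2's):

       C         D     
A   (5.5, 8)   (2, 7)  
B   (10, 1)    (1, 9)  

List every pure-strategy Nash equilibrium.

none

(A, C): Country 1 prefers B (10 > 5.5) — not an equilibrium.
(A, D): Country 2 prefers C (8 > 7) — not an equilibrium.
(B, C): Country 2 prefers D (9 > 1) — not an equilibrium.
(B, D): Country 1 prefers A (2 > 1) — not an equilibrium.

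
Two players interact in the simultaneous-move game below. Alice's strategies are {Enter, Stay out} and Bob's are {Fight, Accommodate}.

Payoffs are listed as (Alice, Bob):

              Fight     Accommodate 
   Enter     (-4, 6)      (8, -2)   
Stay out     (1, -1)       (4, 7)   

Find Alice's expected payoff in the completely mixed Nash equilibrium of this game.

First find y, the probability Bob plays Fight, from Alice's indifference between Enter and Stay out: −4y + 8(1−y) = y + 4(1−y), giving y = 4/9.
Since Alice is indifferent in equilibrium, Alice's expected payoff equals the payoff from either row against (4/9, 5/9). Using Enter: −4(4/9) + 8(5/9) = 8/3.

8/3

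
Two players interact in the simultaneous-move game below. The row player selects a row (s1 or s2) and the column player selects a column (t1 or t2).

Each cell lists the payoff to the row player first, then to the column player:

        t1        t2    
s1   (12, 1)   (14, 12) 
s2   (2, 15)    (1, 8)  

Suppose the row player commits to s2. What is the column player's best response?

t1

Against s2, the column player earns 15 from t1 and 8 from t2.
So t1 is the best response.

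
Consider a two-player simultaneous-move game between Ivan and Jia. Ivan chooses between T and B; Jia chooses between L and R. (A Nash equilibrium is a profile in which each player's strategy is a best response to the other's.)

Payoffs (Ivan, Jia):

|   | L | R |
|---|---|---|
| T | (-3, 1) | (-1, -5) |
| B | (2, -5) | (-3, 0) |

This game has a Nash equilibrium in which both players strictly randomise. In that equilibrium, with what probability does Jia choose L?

2/7

Let y be the probability that Jia plays L. In a completely mixed equilibrium, Ivan must be indifferent between T and B.
Ivan's expected payoff from T is −3y − (1−y); from B it is 2y − 3(1−y).
Setting these equal: −2y − 1 = 5y − 3, so y = 2/7.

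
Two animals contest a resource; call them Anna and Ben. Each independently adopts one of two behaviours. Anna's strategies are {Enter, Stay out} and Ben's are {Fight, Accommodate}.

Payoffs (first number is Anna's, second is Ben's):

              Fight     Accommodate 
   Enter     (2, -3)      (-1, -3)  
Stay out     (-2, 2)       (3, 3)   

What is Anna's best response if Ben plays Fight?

Against Fight, Anna earns 2 from Enter and -2 from Stay out.
So Enter is the best response.

Enter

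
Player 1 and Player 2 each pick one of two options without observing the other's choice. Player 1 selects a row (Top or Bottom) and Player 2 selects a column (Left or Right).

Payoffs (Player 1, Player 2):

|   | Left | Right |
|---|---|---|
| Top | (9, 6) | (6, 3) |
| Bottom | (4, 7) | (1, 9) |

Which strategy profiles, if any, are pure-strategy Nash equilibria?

(Top, Left): Player 1 gets 9 ≥ 4 from Bottom, and Player 2 gets 6 ≥ 3 from Right — Nash equilibrium.
(Top, Right): Player 2 prefers Left (6 > 3) — not an equilibrium.
(Bottom, Left): Player 1 prefers Top (9 > 4); Player 2 prefers Right (9 > 7) — not an equilibrium.
(Bottom, Right): Player 1 prefers Top (6 > 1) — not an equilibrium.

(Top, Left)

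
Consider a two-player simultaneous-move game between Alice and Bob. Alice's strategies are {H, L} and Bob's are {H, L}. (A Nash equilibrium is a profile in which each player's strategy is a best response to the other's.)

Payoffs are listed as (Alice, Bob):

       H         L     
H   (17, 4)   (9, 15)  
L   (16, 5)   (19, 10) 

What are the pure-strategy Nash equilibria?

(L, L)

(H, H): Bob prefers L (15 > 4) — not an equilibrium.
(H, L): Alice prefers L (19 > 9) — not an equilibrium.
(L, H): Alice prefers H (17 > 16); Bob prefers L (10 > 5) — not an equilibrium.
(L, L): Alice gets 19 ≥ 9 from H, and Bob gets 10 ≥ 5 from H — Nash equilibrium.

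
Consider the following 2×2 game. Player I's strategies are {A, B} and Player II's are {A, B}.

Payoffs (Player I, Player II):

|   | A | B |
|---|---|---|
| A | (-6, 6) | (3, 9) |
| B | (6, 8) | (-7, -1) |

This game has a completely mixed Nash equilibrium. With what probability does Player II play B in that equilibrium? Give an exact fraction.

6/11

Let c be the probability that Player II plays A. In a completely mixed equilibrium, Player I must be indifferent between A and B.
Player I's expected payoff from A is −6c + 3(1−c); from B it is 6c − 7(1−c).
Setting these equal: −9c + 3 = 13c − 7, so c = 5/11.
Therefore Player II plays B with probability 1 − 5/11 = 6/11.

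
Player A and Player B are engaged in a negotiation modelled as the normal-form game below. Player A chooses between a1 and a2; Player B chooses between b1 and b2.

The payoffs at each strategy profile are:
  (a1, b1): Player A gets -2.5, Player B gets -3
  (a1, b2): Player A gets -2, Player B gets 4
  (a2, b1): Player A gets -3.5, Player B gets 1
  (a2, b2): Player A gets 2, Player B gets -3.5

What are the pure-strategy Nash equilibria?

none

(a1, b1): Player B prefers b2 (4 > -3) — not an equilibrium.
(a1, b2): Player A prefers a2 (2 > -2) — not an equilibrium.
(a2, b1): Player A prefers a1 (-2.5 > -3.5) — not an equilibrium.
(a2, b2): Player B prefers b1 (1 > -3.5) — not an equilibrium.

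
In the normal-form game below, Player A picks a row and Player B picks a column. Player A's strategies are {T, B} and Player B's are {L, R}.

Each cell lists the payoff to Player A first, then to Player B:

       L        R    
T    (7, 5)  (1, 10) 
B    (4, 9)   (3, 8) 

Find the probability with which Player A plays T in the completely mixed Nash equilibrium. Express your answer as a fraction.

1/6

Let p be the probability that Player A plays T. In a completely mixed equilibrium, Player B must be indifferent between L and R.
Player B's expected payoff from L is 5p + 9(1−p); from R it is 10p + 8(1−p).
Setting these equal: −4p + 9 = 2p + 8, so p = 1/6.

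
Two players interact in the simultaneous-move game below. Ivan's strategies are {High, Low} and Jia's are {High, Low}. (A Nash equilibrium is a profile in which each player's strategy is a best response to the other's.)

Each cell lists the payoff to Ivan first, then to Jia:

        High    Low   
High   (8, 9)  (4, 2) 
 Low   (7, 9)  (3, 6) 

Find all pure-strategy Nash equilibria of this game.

(High, High)

(High, High): Ivan gets 8 ≥ 7 from Low, and Jia gets 9 ≥ 2 from Low — Nash equilibrium.
(High, Low): Jia prefers High (9 > 2) — not an equilibrium.
(Low, High): Ivan prefers High (8 > 7) — not an equilibrium.
(Low, Low): Ivan prefers High (4 > 3); Jia prefers High (9 > 6) — not an equilibrium.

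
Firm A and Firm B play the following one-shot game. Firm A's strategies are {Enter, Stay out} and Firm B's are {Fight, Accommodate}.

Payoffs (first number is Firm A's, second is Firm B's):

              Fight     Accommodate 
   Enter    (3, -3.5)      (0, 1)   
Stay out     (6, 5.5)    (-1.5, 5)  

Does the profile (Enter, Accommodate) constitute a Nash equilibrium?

Yes

At (Enter, Accommodate), Firm A earns 0; switching to Stay out would give -1.5, so Firm A has no profitable deviation.
Firm B earns 1; switching to Fight would give -3.5, so Firm B has no profitable deviation.
Neither player can gain by a unilateral deviation, so this profile is a Nash equilibrium.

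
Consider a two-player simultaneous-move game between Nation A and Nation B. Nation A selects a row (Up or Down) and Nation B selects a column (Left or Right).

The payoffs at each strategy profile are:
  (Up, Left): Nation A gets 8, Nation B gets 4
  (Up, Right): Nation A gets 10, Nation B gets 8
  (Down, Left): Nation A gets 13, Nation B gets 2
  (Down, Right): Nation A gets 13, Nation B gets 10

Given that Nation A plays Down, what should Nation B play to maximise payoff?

Against Down, Nation B earns 2 from Left and 10 from Right.
So Right is the best response.

Right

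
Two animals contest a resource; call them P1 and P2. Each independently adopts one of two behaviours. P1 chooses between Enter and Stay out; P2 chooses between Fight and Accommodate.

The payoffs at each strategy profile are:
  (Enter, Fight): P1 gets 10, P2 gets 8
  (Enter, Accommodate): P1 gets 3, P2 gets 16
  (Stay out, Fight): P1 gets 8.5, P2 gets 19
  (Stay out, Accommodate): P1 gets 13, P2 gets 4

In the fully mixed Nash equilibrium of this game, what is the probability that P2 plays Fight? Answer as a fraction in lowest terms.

20/23

Let c be the probability that P2 plays Fight. In a completely mixed equilibrium, P1 must be indifferent between Enter and Stay out.
P1's expected payoff from Enter is 10c + 3(1−c); from Stay out it is 8.5c + 13(1−c).
Setting these equal: 7c + 3 = −4.5c + 13, so c = 20/23.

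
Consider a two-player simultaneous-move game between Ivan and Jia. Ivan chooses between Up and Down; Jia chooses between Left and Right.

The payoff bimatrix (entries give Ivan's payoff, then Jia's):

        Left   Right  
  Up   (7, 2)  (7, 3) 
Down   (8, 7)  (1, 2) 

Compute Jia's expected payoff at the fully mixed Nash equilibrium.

17/6

First find x, the probability Ivan plays Up, from Jia's indifference between Left and Right: 2x + 7(1−x) = 3x + 2(1−x), giving x = 5/6.
Since Jia is indifferent in equilibrium, Jia's expected payoff equals the payoff from either column against (5/6, 1/6). Using Left: 2(5/6) + 7(1/6) = 17/6.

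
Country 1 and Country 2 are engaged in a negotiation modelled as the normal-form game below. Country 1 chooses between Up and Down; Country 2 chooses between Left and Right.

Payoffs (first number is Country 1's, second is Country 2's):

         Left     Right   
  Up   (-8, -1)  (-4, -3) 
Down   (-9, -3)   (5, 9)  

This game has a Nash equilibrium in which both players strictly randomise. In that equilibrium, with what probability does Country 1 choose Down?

1/7

Let x be the probability that Country 1 plays Up. In a completely mixed equilibrium, Country 2 must be indifferent between Left and Right.
Country 2's expected payoff from Left is −x − 3(1−x); from Right it is −3x + 9(1−x).
Setting these equal: 2x − 3 = −12x + 9, so x = 6/7.
Therefore Country 1 plays Down with probability 1 − 6/7 = 1/7.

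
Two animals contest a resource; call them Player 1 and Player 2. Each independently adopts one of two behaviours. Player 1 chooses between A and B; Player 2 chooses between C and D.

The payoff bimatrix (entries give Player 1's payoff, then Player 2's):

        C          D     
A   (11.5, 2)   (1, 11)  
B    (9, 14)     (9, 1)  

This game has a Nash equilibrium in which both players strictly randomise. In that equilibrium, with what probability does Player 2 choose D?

Let q be the probability that Player 2 plays C. In a completely mixed equilibrium, Player 1 must be indifferent between A and B.
Player 1's expected payoff from A is 11.5q + (1−q); from B it is 9q + 9(1−q).
Setting these equal: 10.5q + 1 = 9, so q = 16/21.
Therefore Player 2 plays D with probability 1 − 16/21 = 5/21.

5/21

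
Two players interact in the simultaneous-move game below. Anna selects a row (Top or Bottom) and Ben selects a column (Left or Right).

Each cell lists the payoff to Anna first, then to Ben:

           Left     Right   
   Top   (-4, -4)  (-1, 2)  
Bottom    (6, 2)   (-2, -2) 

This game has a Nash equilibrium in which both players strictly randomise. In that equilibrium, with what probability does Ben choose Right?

10/11

Let c be the probability that Ben plays Left. In a completely mixed equilibrium, Anna must be indifferent between Top and Bottom.
Anna's expected payoff from Top is −4c − (1−c); from Bottom it is 6c − 2(1−c).
Setting these equal: −3c − 1 = 8c − 2, so c = 1/11.
Therefore Ben plays Right with probability 1 − 1/11 = 10/11.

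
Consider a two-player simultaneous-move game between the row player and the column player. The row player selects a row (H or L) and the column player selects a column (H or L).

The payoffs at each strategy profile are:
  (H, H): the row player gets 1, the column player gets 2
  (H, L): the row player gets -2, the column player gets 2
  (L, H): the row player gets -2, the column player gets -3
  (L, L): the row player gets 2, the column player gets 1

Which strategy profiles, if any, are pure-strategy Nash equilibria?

(H, H): the row player gets 1 ≥ -2 from L, and the column player gets 2 ≥ 2 from L — Nash equilibrium.
(H, L): the row player prefers L (2 > -2) — not an equilibrium.
(L, H): the row player prefers H (1 > -2); the column player prefers L (1 > -3) — not an equilibrium.
(L, L): the row player gets 2 ≥ -2 from H, and the column player gets 1 ≥ -3 from H — Nash equilibrium.

(H, H) and (L, L)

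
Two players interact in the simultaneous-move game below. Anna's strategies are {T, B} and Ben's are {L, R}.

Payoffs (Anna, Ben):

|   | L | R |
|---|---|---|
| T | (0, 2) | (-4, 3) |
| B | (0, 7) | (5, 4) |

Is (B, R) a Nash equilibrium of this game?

No

At (B, R), Anna earns 5; switching to T would give -4, so Anna has no profitable deviation.
Ben earns 4; switching to L would give 7, so Ben would deviate.
Since at least one player can profitably deviate, this is not a Nash equilibrium.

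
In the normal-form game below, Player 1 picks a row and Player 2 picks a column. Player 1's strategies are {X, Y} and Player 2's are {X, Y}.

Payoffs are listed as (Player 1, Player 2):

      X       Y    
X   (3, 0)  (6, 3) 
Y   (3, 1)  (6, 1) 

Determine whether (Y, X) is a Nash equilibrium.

Yes

At (Y, X), Player 1 earns 3; switching to X would give 3, so Player 1 has no profitable deviation.
Player 2 earns 1; switching to Y would give 1, so Player 2 has no profitable deviation.
Neither player can gain by a unilateral deviation, so this profile is a Nash equilibrium.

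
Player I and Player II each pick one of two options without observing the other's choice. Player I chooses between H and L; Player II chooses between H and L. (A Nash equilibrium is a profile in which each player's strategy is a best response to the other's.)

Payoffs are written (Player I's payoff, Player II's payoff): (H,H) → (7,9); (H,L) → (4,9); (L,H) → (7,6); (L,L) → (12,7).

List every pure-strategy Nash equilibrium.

(H, H) and (L, L)

(H, H): Player I gets 7 ≥ 7 from L, and Player II gets 9 ≥ 9 from L — Nash equilibrium.
(H, L): Player I prefers L (12 > 4) — not an equilibrium.
(L, H): Player II prefers L (7 > 6) — not an equilibrium.
(L, L): Player I gets 12 ≥ 4 from H, and Player II gets 7 ≥ 6 from H — Nash equilibrium.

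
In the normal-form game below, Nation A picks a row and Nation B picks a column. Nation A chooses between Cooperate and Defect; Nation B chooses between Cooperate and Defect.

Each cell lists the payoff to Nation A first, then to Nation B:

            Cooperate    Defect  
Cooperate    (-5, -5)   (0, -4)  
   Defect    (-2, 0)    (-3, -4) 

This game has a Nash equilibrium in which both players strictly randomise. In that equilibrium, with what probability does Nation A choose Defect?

Let p be the probability that Nation A plays Cooperate. In a completely mixed equilibrium, Nation B must be indifferent between Cooperate and Defect.
Nation B's expected payoff from Cooperate is −5p; from Defect it is −4p − 4(1−p).
Setting these equal: −5p = -4, so p = 4/5.
Therefore Nation A plays Defect with probability 1 − 4/5 = 1/5.

1/5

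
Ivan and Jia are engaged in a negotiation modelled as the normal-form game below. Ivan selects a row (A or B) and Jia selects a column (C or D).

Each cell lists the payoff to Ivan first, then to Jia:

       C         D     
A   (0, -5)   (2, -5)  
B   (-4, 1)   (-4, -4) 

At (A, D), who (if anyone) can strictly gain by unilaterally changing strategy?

Ivan at (A, D) earns 2; deviating to B yields -4 — not better.
Jia earns -5; deviating to C yields -5 — not better.
Neither player can strictly improve; the profile is a Nash equilibrium.

Neither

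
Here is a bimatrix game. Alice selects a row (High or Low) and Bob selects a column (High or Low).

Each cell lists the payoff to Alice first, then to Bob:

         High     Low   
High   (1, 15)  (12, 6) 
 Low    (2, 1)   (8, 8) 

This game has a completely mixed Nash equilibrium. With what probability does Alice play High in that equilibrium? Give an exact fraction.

Let p be the probability that Alice plays High. In a completely mixed equilibrium, Bob must be indifferent between High and Low.
Bob's expected payoff from High is 15p + (1−p); from Low it is 6p + 8(1−p).
Setting these equal: 14p + 1 = −2p + 8, so p = 7/16.

7/16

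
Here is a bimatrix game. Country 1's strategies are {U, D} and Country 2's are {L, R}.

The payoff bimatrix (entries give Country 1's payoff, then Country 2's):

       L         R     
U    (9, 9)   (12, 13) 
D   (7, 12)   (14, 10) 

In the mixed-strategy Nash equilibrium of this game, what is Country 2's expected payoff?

First find x, the probability Country 1 plays U, from Country 2's indifference between L and R: 9x + 12(1−x) = 13x + 10(1−x), giving x = 1/3.
Since Country 2 is indifferent in equilibrium, Country 2's expected payoff equals the payoff from either column against (1/3, 2/3). Using L: 9(1/3) + 12(2/3) = 11.

11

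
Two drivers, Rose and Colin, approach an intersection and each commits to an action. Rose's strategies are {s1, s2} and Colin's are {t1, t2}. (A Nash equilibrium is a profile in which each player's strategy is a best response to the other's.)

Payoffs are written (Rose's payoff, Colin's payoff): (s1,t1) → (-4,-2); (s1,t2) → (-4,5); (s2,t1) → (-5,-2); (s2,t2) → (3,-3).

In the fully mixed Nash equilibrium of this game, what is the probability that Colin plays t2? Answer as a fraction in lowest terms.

Let c be the probability that Colin plays t1. In a completely mixed equilibrium, Rose must be indifferent between s1 and s2.
Rose's expected payoff from s1 is −4c − 4(1−c); from s2 it is −5c + 3(1−c).
Setting these equal: -4 = −8c + 3, so c = 7/8.
Therefore Colin plays t2 with probability 1 − 7/8 = 1/8.

1/8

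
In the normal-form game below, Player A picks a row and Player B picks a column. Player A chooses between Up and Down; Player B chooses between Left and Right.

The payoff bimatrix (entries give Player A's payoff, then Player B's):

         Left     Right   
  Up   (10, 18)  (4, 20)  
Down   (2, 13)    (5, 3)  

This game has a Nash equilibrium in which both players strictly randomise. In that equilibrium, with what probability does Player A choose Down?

Let x be the probability that Player A plays Up. In a completely mixed equilibrium, Player B must be indifferent between Left and Right.
Player B's expected payoff from Left is 18x + 13(1−x); from Right it is 20x + 3(1−x).
Setting these equal: 5x + 13 = 17x + 3, so x = 5/6.
Therefore Player A plays Down with probability 1 − 5/6 = 1/6.

1/6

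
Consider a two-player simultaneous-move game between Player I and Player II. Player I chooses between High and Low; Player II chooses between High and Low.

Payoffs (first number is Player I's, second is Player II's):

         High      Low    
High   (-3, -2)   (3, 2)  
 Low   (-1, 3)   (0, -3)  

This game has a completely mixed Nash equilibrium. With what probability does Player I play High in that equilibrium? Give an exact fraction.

Let x be the probability that Player I plays High. In a completely mixed equilibrium, Player II must be indifferent between High and Low.
Player II's expected payoff from High is −2x + 3(1−x); from Low it is 2x − 3(1−x).
Setting these equal: −5x + 3 = 5x − 3, so x = 3/5.

3/5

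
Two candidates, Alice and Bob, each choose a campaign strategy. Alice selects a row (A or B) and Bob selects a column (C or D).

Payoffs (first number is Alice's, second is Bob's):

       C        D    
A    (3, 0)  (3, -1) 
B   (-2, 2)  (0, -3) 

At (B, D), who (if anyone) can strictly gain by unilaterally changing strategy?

Alice at (B, D) earns 0; deviating to A yields 3 — a strict improvement.
Bob earns -3; deviating to C yields 2 — a strict improvement.
Both Alice and Bob have strictly profitable deviations.

Both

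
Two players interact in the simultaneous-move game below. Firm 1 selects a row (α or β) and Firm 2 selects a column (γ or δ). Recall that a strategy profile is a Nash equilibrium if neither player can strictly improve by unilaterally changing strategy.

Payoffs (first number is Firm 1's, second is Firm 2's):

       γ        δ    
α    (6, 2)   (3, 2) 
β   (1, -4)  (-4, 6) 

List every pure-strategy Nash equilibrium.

(α, γ) and (α, δ)

(α, γ): Firm 1 gets 6 ≥ 1 from β, and Firm 2 gets 2 ≥ 2 from δ — Nash equilibrium.
(α, δ): Firm 1 gets 3 ≥ -4 from β, and Firm 2 gets 2 ≥ 2 from γ — Nash equilibrium.
(β, γ): Firm 1 prefers α (6 > 1); Firm 2 prefers δ (6 > -4) — not an equilibrium.
(β, δ): Firm 1 prefers α (3 > -4) — not an equilibrium.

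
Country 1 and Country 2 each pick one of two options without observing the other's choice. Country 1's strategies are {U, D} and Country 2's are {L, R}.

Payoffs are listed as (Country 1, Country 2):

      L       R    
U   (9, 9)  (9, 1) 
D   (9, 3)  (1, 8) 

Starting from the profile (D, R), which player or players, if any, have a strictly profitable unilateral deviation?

Country 1

Country 1 at (D, R) earns 1; deviating to U yields 9 — a strict improvement.
Country 2 earns 8; deviating to L yields 3 — not better.
Only Country 1 has a strictly profitable deviation.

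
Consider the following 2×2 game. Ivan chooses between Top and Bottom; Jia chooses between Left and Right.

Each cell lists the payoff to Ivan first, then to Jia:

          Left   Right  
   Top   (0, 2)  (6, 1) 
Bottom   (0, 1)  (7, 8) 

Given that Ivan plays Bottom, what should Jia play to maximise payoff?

Right

Against Bottom, Jia earns 1 from Left and 8 from Right.
So Right is the best response.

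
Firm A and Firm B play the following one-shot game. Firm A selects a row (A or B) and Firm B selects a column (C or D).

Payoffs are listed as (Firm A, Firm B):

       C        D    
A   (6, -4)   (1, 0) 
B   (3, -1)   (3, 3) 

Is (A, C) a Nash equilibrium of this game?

At (A, C), Firm A earns 6; switching to B would give 3, so Firm A has no profitable deviation.
Firm B earns -4; switching to D would give 0, so Firm B would deviate.
Since at least one player can profitably deviate, this is not a Nash equilibrium.

No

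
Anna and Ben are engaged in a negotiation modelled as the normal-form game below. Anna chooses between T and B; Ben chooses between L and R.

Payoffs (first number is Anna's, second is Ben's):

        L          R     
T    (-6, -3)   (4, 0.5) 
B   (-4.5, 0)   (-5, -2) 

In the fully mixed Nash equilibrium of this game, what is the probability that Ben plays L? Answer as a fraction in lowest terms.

Let y be the probability that Ben plays L. In a completely mixed equilibrium, Anna must be indifferent between T and B.
Anna's expected payoff from T is −6y + 4(1−y); from B it is −4.5y − 5(1−y).
Setting these equal: −10y + 4 = 0.5y − 5, so y = 6/7.

6/7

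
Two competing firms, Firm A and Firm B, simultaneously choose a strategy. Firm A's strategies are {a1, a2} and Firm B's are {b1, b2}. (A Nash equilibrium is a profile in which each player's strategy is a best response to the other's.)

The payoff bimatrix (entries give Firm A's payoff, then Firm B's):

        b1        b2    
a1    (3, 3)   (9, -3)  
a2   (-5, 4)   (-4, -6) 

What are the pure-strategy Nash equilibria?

(a1, b1)

(a1, b1): Firm A gets 3 ≥ -5 from a2, and Firm B gets 3 ≥ -3 from b2 — Nash equilibrium.
(a1, b2): Firm B prefers b1 (3 > -3) — not an equilibrium.
(a2, b1): Firm A prefers a1 (3 > -5) — not an equilibrium.
(a2, b2): Firm A prefers a1 (9 > -4); Firm B prefers b1 (4 > -6) — not an equilibrium.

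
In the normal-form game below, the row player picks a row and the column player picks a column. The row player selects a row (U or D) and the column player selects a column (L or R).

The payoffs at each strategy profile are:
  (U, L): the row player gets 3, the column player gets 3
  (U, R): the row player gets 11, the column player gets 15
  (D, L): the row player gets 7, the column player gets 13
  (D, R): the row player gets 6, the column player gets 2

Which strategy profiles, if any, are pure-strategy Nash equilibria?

(U, R) and (D, L)

(U, L): the row player prefers D (7 > 3); the column player prefers R (15 > 3) — not an equilibrium.
(U, R): the row player gets 11 ≥ 6 from D, and the column player gets 15 ≥ 3 from L — Nash equilibrium.
(D, L): the row player gets 7 ≥ 3 from U, and the column player gets 13 ≥ 2 from R — Nash equilibrium.
(D, R): the row player prefers U (11 > 6); the column player prefers L (13 > 2) — not an equilibrium.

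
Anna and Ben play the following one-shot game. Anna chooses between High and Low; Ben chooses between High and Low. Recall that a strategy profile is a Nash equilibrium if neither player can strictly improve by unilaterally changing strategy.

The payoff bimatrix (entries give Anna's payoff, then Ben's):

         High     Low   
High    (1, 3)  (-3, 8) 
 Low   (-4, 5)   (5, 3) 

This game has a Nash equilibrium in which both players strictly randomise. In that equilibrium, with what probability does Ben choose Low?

Let c be the probability that Ben plays High. In a completely mixed equilibrium, Anna must be indifferent between High and Low.
Anna's expected payoff from High is c − 3(1−c); from Low it is −4c + 5(1−c).
Setting these equal: 4c − 3 = −9c + 5, so c = 8/13.
Therefore Ben plays Low with probability 1 − 8/13 = 5/13.

5/13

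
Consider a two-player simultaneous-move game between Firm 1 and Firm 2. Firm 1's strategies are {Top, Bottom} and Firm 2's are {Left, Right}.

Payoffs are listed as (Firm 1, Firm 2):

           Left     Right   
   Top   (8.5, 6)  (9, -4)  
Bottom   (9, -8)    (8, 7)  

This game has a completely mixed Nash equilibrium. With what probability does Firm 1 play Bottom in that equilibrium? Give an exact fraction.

2/5

Let x be the probability that Firm 1 plays Top. In a completely mixed equilibrium, Firm 2 must be indifferent between Left and Right.
Firm 2's expected payoff from Left is 6x − 8(1−x); from Right it is −4x + 7(1−x).
Setting these equal: 14x − 8 = −11x + 7, so x = 3/5.
Therefore Firm 1 plays Bottom with probability 1 − 3/5 = 2/5.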